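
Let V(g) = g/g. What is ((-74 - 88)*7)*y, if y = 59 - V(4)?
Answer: -65772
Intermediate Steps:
V(g) = 1
y = 58 (y = 59 - 1*1 = 59 - 1 = 58)
((-74 - 88)*7)*y = ((-74 - 88)*7)*58 = -162*7*58 = -1134*58 = -65772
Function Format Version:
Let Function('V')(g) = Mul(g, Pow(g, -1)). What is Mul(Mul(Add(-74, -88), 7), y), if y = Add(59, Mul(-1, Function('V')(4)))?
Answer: -65772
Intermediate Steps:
Function('V')(g) = 1
y = 58 (y = Add(59, Mul(-1, 1)) = Add(59, -1) = 58)
Mul(Mul(Add(-74, -88), 7), y) = Mul(Mul(Add(-74, -88), 7), 58) = Mul(Mul(-162, 7), 58) = Mul(-1134, 58) = -65772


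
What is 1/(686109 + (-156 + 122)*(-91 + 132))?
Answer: 1/684715 ≈ 1.4605e-6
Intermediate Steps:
1/(686109 + (-156 + 122)*(-91 + 132)) = 1/(686109 - 34*41) = 1/(686109 - 1394) = 1/684715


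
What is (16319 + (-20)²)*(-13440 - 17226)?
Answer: -512704854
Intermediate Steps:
(16319 + (-20)²)*(-13440 - 17226) = (16319 + 400)*(-30666) = 16719*(-30666) = -512704854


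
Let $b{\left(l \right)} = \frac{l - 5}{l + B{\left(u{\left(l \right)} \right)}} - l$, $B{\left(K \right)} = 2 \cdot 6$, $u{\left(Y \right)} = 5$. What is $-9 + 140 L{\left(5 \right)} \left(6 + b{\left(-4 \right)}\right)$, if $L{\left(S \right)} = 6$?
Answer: $7446$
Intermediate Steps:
$B{\left(K \right)} = 12$
$b{\left(l \right)} = - l + \frac{-5 + l}{12 + l}$ ($b{\left(l \right)} = \frac{l - 5}{l + 12} - l = \frac{-5 + l}{12 + l} - l = - l + \frac{-5 + l}{12 + l}$)
$-9 + 140 L{\left(5 \right)} \left(6 + b{\left(-4 \right)}\right) = -9 + 140 \cdot 6 \left(6 + \frac{-5 - \left(-4\right)^{2} - -44}{12 - 4}\right) = -9 + 140 \cdot 6 \left(6 + \frac{-5 - 16 + 44}{8}\right) = -9 + 140 \cdot 6 \left(6 + \frac{1}{8} \cdot 23\right) = -9 + 140 \cdot 6 \left(6 + \frac{23}{8}\right) = -9 + 140 \cdot 6 \cdot \frac{71}{8} = -9 + 140 \cdot \frac{213}{4} = -9 + 7455 = 7446$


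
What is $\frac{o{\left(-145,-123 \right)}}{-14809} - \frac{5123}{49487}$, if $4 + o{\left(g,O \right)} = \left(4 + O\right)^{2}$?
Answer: $- \frac{776453966}{732852983} \approx -1.0595$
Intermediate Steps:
$o{\left(g,O \right)} = -4 + \left(4 + O\right)^{2}$
$\frac{o{\left(-145,-123 \right)}}{-14809} - \frac{5123}{49487} = \frac{-4 + \left(4 - 123\right)^{2}}{-14809} - \frac{5123}{49487} = \left(-4 + \left(-119\right)^{2}\right) \left(- \frac{1}{14809}\right) - \frac{5123}{49487} = \left(-4 + 14161\right) \left(- \frac{1}{14809}\right) - \frac{5123}{49487} = 14157 \left(- \frac{1}{14809}\right) - \frac{5123}{49487} = - \frac{14157}{14809} - \frac{5123}{49487} = - \frac{776453966}{732852983}$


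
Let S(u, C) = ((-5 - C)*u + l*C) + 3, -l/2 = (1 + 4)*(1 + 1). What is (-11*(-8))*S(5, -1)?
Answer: 264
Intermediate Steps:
l = -20 (l = -2*(1 + 4)*(1 + 1) = -10*2 = -2*10 = -20)
S(u, C) = 3 - 20*C + u*(-5 - C) (S(u, C) = ((-5 - C)*u - 20*C) + 3 = (u*(-5 - C) - 20*C) + 3 = (-20*C + u*(-5 - C)) + 3 = 3 - 20*C + u*(-5 - C))
(-11*(-8))*S(5, -1) = (-11*(-8))*(3 - 20*(-1) - 5*5 - 1*(-1)*5) = 88*(3 + 20 - 25 + 5) = 88*3 = 264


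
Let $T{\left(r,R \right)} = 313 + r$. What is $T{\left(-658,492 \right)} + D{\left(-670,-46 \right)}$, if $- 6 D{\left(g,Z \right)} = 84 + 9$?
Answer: $- \frac{721}{2} \approx -360.5$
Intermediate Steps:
$D{\left(g,Z \right)} = - \frac{31}{2}$ ($D{\left(g,Z \right)} = - \frac{84 + 9}{6} = \left(- \frac{1}{6}\right) 93 = - \frac{31}{2}$)
$T{\left(-658,492 \right)} + D{\left(-670,-46 \right)} = \left(313 - 658\right) - \frac{31}{2} = -345 - \frac{31}{2} = - \frac{721}{2}$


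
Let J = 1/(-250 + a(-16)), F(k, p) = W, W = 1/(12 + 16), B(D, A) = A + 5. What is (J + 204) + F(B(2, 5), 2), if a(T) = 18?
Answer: 331347/1624 ≈ 204.03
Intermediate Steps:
B(D, A) = 5 + A
W = 1/28 ≈ 0.035714
F(k, p) = 1/28
J = -1/232 (J = 1/(-250 + 18) = 1/(-232) = -1/232 ≈ -0.0043103)
(J + 204) + F(B(2, 5), 2) = (-1/232 + 204) + 1/28 = 47327/232 + 1/28 = 331347/1624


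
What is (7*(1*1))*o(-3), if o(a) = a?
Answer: -21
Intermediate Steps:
(7*(1*1))*o(-3) = (7*(1*1))*(-3) = (7*1)*(-3) = 7*(-3) = -21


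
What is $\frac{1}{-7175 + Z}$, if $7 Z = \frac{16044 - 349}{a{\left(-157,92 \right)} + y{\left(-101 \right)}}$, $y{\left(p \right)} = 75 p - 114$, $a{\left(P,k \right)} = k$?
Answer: $- \frac{53179}{381575020} \approx -0.00013937$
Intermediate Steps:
$y{\left(p \right)} = -114 + 75 p$
$Z = - \frac{15695}{53179}$ ($Z = \frac{\left(16044 - 349\right) \frac{1}{92 + \left(-114 + 75 \left(-101\right)\right)}}{7} = \frac{15695 \frac{1}{92 - 7689}}{7} = \frac{15695 \frac{1}{-7597}}{7} = \frac{15695 \left(- \frac{1}{7597}\right)}{7} = \frac{1}{7} \left(- \frac{15695}{7597}\right) = - \frac{15695}{53179} \approx -0.29514$)
$\frac{1}{-7175 + Z} = \frac{1}{-7175 - \frac{15695}{53179}} = \frac{1}{- \frac{381575020}{53179}} = - \frac{53179}{381575020}$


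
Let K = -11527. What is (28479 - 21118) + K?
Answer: -4166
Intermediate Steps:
(28479 - 21118) + K = (28479 - 21118) - 11527 = 7361 - 11527 = -4166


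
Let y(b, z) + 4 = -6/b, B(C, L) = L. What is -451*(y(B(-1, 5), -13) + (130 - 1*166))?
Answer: 92906/5 ≈ 18581.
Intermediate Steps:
y(b, z) = -4 - 6/b
-451*(y(B(-1, 5), -13) + (130 - 1*166)) = -451*((-4 - 6/5) + (130 - 1*166)) = -451*((-4 - 6*⅕) + (130 - 166)) = -451*((-4 - 6/5) - 36) = -451*(-26/5 - 36) = -451*(-206/5) = 92906/5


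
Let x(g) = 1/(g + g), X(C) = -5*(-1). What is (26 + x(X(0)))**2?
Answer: 68121/100 ≈ 681.21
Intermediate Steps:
X(C) = 5
x(g) = 1/(2*g)
(26 + x(X(0)))**2 = (26 + (1/2)/5)**2 = (26 + (1/2)*(1/5))**2 = (26 + 1/10)**2 = (261/10)**2 = 68121/100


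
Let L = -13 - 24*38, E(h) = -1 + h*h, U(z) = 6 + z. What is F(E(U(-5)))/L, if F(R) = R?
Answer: 0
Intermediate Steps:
E(h) = -1 + h²
L = -925 (L = -13 - 912 = -925)
F(E(U(-5)))/L = (-1 + (6 - 5)²)/(-925) = (-1 + 1²)*(-1/925) = (-1 + 1)*(-1/925) = 0*(-1/925) = 0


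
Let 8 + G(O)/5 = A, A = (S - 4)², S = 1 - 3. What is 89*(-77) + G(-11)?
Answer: -6713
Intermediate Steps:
S = -2
A = 36 (A = (-2 - 4)² = (-6)² = 36)
G(O) = 140 (G(O) = -40 + 5*36 = -40 + 180 = 140)
89*(-77) + G(-11) = 89*(-77) + 140 = -6853 + 140 = -6713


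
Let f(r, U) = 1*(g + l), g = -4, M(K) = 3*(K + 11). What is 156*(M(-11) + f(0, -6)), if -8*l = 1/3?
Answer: -1261/2 ≈ -630.50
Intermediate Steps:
M(K) = 33 + 3*K (M(K) = 3*(11 + K) = 33 + 3*K)
l = -1/24 (l = -1/8/3 = -1/8*1/3 = -1/24 ≈ -0.041667)
f(r, U) = -97/24 (f(r, U) = 1*(-4 - 1/24) = 1*(-97/24) = -97/24)
156*(M(-11) + f(0, -6)) = 156*((33 + 3*(-11)) - 97/24) = 156*((33 - 33) - 97/24) = 156*(0 - 97/24) = 156*(-97/24) = -1261/2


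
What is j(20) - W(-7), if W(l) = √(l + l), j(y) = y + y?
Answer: 40 - I*√14 ≈ 40.0 - 3.7417*I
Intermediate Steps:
j(y) = 2*y
W(l) = √2*√l (W(l) = √(2*l) = √2*√l)
j(20) - W(-7) = 2*20 - √2*√(-7) = 40 - √2*I*√7 = 40 - I*√14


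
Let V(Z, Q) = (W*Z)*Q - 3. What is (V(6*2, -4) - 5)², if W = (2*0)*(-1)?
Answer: 64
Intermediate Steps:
W = 0 (W = 0*(-1) = 0)
V(Z, Q) = -3 (V(Z, Q) = (0*Z)*Q - 3 = 0*Q - 3 = 0 - 3 = -3)
(V(6*2, -4) - 5)² = (-3 - 5)² = (-8)² = 64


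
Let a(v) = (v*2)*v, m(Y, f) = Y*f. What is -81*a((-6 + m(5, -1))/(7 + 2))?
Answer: -242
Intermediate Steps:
a(v) = 2*v² (a(v) = (2*v)*v = 2*v²)
-81*a((-6 + m(5, -1))/(7 + 2)) = -162*((-6 + 5*(-1))/(7 + 2))² = -162*((-6 - 5)/9)² = -162*(-11*⅑)² = -162*(-11/9)² = -162*121/81 = -81*242/81 = -242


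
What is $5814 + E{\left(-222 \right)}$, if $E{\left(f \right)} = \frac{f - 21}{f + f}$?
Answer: $\frac{860553}{148} \approx 5814.5$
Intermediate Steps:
$E{\left(f \right)} = \frac{-21 + f}{2 f}$
$5814 + E{\left(-222 \right)} = 5814 + \frac{-21 - 222}{2 \left(-222\right)} = 5814 + \frac{1}{2} \left(- \frac{1}{222}\right) \left(-243\right) = 5814 + \frac{81}{148} = \frac{860553}{148}$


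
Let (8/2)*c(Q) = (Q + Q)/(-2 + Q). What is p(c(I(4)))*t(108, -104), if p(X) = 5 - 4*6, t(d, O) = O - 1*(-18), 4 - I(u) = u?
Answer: 1634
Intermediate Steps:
I(u) = 4 - u
c(Q) = Q/(2*(-2 + Q)) (c(Q) = ((Q + Q)/(-2 + Q))/4 = ((2*Q)/(-2 + Q))/4 = (2*Q/(-2 + Q))/4 = Q/(2*(-2 + Q)))
t(d, O) = 18 + O (t(d, O) = O + 18 = 18 + O)
p(X) = -19 (p(X) = 5 - 24 = -19)
p(c(I(4)))*t(108, -104) = -19*(18 - 104) = -19*(-86) = 1634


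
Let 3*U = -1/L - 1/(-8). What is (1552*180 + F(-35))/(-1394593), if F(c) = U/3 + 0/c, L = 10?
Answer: -100569601/502053480 ≈ -0.20032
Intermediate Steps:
U = 1/120 (U = (-1/10 - 1/(-8))/3 = (-1*1/10 - 1*(-1/8))/3 = (-1/10 + 1/8)/3 = (1/3)*(1/40) = 1/120 ≈ 0.0083333)
F(c) = 1/360 (F(c) = (1/120)/3 + 0/c = (1/120)*(1/3) + 0 = 1/360 + 0 = 1/360)
(1552*180 + F(-35))/(-1394593) = (1552*180 + 1/360)/(-1394593) = (279360 + 1/360)*(-1/1394593) = (100569601/360)*(-1/1394593) = -100569601/502053480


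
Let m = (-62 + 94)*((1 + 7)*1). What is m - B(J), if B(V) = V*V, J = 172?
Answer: -29328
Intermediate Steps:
B(V) = V²
m = 256 (m = 32*(8*1) = 32*8 = 256)
m - B(J) = 256 - 1*172² = 256 - 1*29584 = 256 - 29584 = -29328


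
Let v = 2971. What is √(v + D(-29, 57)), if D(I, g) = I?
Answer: √2942 ≈ 54.240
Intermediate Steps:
√(v + D(-29, 57)) = √(2971 - 29) = √2942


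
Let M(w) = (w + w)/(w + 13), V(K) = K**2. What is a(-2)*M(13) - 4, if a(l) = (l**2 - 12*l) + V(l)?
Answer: 28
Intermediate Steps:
a(l) = -12*l + 2*l**2 (a(l) = (l**2 - 12*l) + l**2 = -12*l + 2*l**2)
M(w) = 2*w/(13 + w) (M(w) = (2*w)/(13 + w) = 2*w/(13 + w))
a(-2)*M(13) - 4 = (2*(-2)*(-6 - 2))*(2*13/(13 + 13)) - 4 = (2*(-2)*(-8))*(2*13/26) - 4 = 32*(2*13*(1/26)) - 4 = 32*1 - 4 = 32 - 4 = 28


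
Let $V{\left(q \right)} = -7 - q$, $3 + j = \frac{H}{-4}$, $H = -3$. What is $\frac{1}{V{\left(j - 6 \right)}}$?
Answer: $\frac{4}{5} \approx 0.8$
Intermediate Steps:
$j = - \frac{9}{4}$ ($j = -3 - \frac{3}{-4} = -3 - - \frac{3}{4} = -3 + \frac{3}{4} = - \frac{9}{4} \approx -2.25$)
$\frac{1}{V{\left(j - 6 \right)}} = \frac{1}{-7 - \left(- \frac{9}{4} - 6\right)} = \frac{1}{-7 - - \frac{33}{4}} = \frac{1}{-7 + \frac{33}{4}} = \frac{1}{\frac{5}{4}} = \frac{4}{5}$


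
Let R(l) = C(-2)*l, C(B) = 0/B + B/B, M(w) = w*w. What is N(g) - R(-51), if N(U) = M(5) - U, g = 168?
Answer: -92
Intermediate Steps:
M(w) = w²
C(B) = 1 (C(B) = 0 + 1 = 1)
R(l) = l (R(l) = 1*l = l)
N(U) = 25 - U (N(U) = 5² - U = 25 - U)
N(g) - R(-51) = (25 - 1*168) - 1*(-51) = (25 - 168) + 51 = -143 + 51 = -92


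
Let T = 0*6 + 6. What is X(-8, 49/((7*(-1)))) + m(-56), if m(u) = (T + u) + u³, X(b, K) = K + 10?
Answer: -175663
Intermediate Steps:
X(b, K) = 10 + K
T = 6 (T = 0 + 6 = 6)
m(u) = 6 + u + u³ (m(u) = (6 + u) + u³ = 6 + u + u³)
X(-8, 49/((7*(-1)))) + m(-56) = (10 + 49/((7*(-1)))) + (6 - 56 + (-56)³) = (10 + 49/(-7)) + (6 - 56 - 175616) = (10 + 49*(-⅐)) - 175666 = (10 - 7) - 175666 = 3 - 175666 = -175663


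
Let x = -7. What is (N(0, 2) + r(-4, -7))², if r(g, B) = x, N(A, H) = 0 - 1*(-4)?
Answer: 9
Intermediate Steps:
N(A, H) = 4 (N(A, H) = 0 + 4 = 4)
r(g, B) = -7
(N(0, 2) + r(-4, -7))² = (4 - 7)² = (-3)² = 9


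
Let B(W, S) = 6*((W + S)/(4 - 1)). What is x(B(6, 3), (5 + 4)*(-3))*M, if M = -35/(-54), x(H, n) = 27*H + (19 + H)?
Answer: 18305/54 ≈ 338.98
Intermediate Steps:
B(W, S) = 2*S + 2*W (B(W, S) = 6*((S + W)/3) = 6*((S + W)*(⅓)) = 6*(S/3 + W/3) = 2*S + 2*W)
x(H, n) = 19 + 28*H
M = 35/54 (M = -35*(-1/54) = 35/54 ≈ 0.64815)
x(B(6, 3), (5 + 4)*(-3))*M = (19 + 28*(2*3 + 2*6))*(35/54) = (19 + 28*(6 + 12))*(35/54) = (19 + 28*18)*(35/54) = (19 + 504)*(35/54) = 523*(35/54) = 18305/54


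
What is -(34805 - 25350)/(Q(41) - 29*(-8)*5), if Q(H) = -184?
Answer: -155/16 ≈ -9.6875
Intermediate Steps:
-(34805 - 25350)/(Q(41) - 29*(-8)*5) = -(34805 - 25350)/(-184 - 29*(-8)*5) = -9455/(-184 + 232*5) = -9455/(-184 + 1160) = -9455/976 = -1*155/16 = -155/16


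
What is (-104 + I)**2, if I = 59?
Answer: 2025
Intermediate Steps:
(-104 + I)**2 = (-104 + 59)**2 = (-45)**2 = 2025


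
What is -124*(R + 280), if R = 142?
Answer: -52328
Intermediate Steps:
-124*(R + 280) = -124*(142 + 280) = -124*422 = -52328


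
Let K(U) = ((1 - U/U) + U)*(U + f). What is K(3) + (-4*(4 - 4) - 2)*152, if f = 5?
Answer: -280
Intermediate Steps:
K(U) = U*(5 + U) (K(U) = ((1 - U/U) + U)*(U + 5) = ((1 - 1*1) + U)*(5 + U) = ((1 - 1) + U)*(5 + U) = (0 + U)*(5 + U) = U*(5 + U))
K(3) + (-4*(4 - 4) - 2)*152 = 3*(5 + 3) + (-4*(4 - 4) - 2)*152 = 3*8 + (-4*0 - 2)*152 = 24 + (0 - 2)*152 = 24 - 2*152 = 24 - 304 = -280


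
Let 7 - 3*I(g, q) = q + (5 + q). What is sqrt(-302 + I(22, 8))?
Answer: 2*I*sqrt(690)/3 ≈ 17.512*I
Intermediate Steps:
I(g, q) = 2/3 - 2*q/3 (I(g, q) = 7/3 - (q + (5 + q))/3 = 7/3 - (5 + 2*q)/3 = 7/3 + (-5/3 - 2*q/3) = 2/3 - 2*q/3)
sqrt(-302 + I(22, 8)) = sqrt(-302 + (2/3 - 2/3*8)) = sqrt(-302 + (2/3 - 16/3)) = sqrt(-302 - 14/3) = sqrt(-920/3) = 2*I*sqrt(690)/3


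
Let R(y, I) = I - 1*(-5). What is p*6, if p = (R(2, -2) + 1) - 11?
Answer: -42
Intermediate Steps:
R(y, I) = 5 + I (R(y, I) = I + 5 = 5 + I)
p = -7 (p = ((5 - 2) + 1) - 11 = (3 + 1) - 11 = 4 - 11 = -7)
p*6 = -7*6 = -42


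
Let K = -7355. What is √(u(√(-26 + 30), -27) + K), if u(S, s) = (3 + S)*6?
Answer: 5*I*√293 ≈ 85.586*I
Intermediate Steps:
u(S, s) = 18 + 6*S
√(u(√(-26 + 30), -27) + K) = √((18 + 6*√(-26 + 30)) - 7355) = √((18 + 6*√4) - 7355) = √((18 + 6*2) - 7355) = √((18 + 12) - 7355) = √(30 - 7355) = √(-7325) = 5*I*√293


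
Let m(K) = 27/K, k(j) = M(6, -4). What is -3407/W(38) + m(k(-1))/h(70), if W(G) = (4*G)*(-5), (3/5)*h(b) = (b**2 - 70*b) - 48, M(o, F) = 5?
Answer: 33557/7600 ≈ 4.4154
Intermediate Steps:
h(b) = -80 - 350*b/3 + 5*b**2/3 (h(b) = 5*((b**2 - 70*b) - 48)/3 = 5*(-48 + b**2 - 70*b)/3 = -80 - 350*b/3 + 5*b**2/3)
k(j) = 5
W(G) = -20*G
-3407/W(38) + m(k(-1))/h(70) = -3407/((-20*38)) + (27/5)/(-80 - 350/3*70 + (5/3)*70**2) = -3407/(-760) + (27*(1/5))/(-80 - 24500/3 + (5/3)*4900) = -3407*(-1/760) + 27/(5*(-80 - 24500/3 + 24500/3)) = 3407/760 + (27/5)/(-80) = 3407/760 + (27/5)*(-1/80) = 3407/760 - 27/400 = 33557/7600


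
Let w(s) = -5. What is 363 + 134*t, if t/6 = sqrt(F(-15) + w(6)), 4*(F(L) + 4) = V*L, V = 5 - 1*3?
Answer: 363 + 402*I*sqrt(66) ≈ 363.0 + 3265.9*I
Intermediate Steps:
V = 2 (V = 5 - 3 = 2)
F(L) = -4 + L/2 (F(L) = -4 + (2*L)/4 = -4 + L/2)
t = 3*I*sqrt(66) (t = 6*sqrt((-4 + (1/2)*(-15)) - 5) = 6*sqrt((-4 - 15/2) - 5) = 6*sqrt(-23/2 - 5) = 6*sqrt(-33/2) = 6*(I*sqrt(66)/2) = 3*I*sqrt(66) ≈ 24.372*I)
363 + 134*t = 363 + 134*(3*I*sqrt(66)) = 363 + 402*I*sqrt(66)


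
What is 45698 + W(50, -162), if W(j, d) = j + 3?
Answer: 45751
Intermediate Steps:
W(j, d) = 3 + j
45698 + W(50, -162) = 45698 + (3 + 50) = 45698 + 53 = 45751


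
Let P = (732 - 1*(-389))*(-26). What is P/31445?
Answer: -1534/1655 ≈ -0.92689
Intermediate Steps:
P = -29146 (P = (732 + 389)*(-26) = 1121*(-26) = -29146)
P/31445 = -29146/31445 = -29146*1/31445 = -1534/1655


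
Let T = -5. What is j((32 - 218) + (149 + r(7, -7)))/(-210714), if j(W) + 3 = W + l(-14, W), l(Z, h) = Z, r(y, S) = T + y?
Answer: 26/105357 ≈ 0.00024678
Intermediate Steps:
r(y, S) = -5 + y
j(W) = -17 + W (j(W) = -3 + (W - 14) = -3 + (-14 + W) = -17 + W)
j((32 - 218) + (149 + r(7, -7)))/(-210714) = (-17 + ((32 - 218) + (149 + (-5 + 7))))/(-210714) = (-17 + (-186 + (149 + 2)))*(-1/210714) = (-17 + (-186 + 151))*(-1/210714) = (-17 - 35)*(-1/210714) = -52*(-1/210714) = 26/105357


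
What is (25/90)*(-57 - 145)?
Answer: -505/9 ≈ -56.111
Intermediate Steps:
(25/90)*(-57 - 145) = (25*(1/90))*(-202) = (5/18)*(-202) = -505/9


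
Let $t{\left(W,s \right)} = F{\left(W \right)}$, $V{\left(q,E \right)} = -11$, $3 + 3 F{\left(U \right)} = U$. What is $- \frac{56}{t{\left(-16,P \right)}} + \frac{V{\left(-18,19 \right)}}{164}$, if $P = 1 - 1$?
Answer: $\frac{27343}{3116} \approx 8.775$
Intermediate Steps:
$F{\left(U \right)} = -1 + \frac{U}{3}$
$P = 0$
$t{\left(W,s \right)} = -1 + \frac{W}{3}$
$- \frac{56}{t{\left(-16,P \right)}} + \frac{V{\left(-18,19 \right)}}{164} = - \frac{56}{-1 + \frac{1}{3} \left(-16\right)} - \frac{11}{164} = - \frac{56}{-1 - \frac{16}{3}} - \frac{11}{164} = - \frac{56}{- \frac{19}{3}} - \frac{11}{164} = \left(-56\right) \left(- \frac{3}{19}\right) - \frac{11}{164} = \frac{168}{19} - \frac{11}{164} = \frac{27343}{3116}$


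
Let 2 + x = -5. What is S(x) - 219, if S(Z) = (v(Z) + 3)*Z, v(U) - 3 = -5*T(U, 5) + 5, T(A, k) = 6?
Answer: -86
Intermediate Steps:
x = -7 (x = -2 - 5 = -7)
v(U) = -22 (v(U) = 3 + (-5*6 + 5) = 3 + (-30 + 5) = 3 - 25 = -22)
S(Z) = -19*Z (S(Z) = (-22 + 3)*Z = -19*Z)
S(x) - 219 = -19*(-7) - 219 = 133 - 219 = -86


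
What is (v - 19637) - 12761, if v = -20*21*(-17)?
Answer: -25258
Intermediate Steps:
v = 7140 (v = -420*(-17) = 7140)
(v - 19637) - 12761 = (7140 - 19637) - 12761 = -12497 - 12761 = -25258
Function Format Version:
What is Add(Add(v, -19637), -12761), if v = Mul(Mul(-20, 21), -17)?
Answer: -25258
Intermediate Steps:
v = 7140 (v = Mul(-420, -17) = 7140)
Add(Add(v, -19637), -12761) = Add(Add(7140, -19637), -12761) = Add(-12497, -12761) = -25258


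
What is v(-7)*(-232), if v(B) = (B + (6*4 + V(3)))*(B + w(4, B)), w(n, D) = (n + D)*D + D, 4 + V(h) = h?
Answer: -25984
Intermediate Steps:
V(h) = -4 + h
w(n, D) = D + D*(D + n) (w(n, D) = (D + n)*D + D = D*(D + n) + D = D + D*(D + n))
v(B) = (23 + B)*(B + B*(5 + B)) (v(B) = (B + (6*4 + (-4 + 3)))*(B + B*(1 + B + 4)) = (B + (24 - 1))*(B + B*(5 + B)) = (B + 23)*(B + B*(5 + B)) = (23 + B)*(B + B*(5 + B)))
v(-7)*(-232) = -7*(138 + (-7)**2 + 29*(-7))*(-232) = -7*(138 + 49 - 203)*(-232) = -7*(-16)*(-232) = 112*(-232) = -25984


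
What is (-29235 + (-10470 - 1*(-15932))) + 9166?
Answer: -14607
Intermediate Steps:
(-29235 + (-10470 - 1*(-15932))) + 9166 = (-29235 + (-10470 + 15932)) + 9166 = (-29235 + 5462) + 9166 = -23773 + 9166 = -14607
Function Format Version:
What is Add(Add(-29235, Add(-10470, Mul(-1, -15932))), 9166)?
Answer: -14607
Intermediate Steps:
Add(Add(-29235, Add(-10470, Mul(-1, -15932))), 9166) = Add(Add(-29235, Add(-10470, 15932)), 9166) = Add(Add(-29235, 5462), 9166) = Add(-23773, 9166) = -14607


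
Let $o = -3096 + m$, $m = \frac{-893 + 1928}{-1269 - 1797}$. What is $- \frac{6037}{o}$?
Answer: $\frac{6169814}{3164457} \approx 1.9497$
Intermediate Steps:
$m = - \frac{345}{1022}$ ($m = \frac{1035}{-3066} = 1035 \left(- \frac{1}{3066}\right) = - \frac{345}{1022} \approx -0.33757$)
$o = - \frac{3164457}{1022}$ ($o = -3096 - \frac{345}{1022} = - \frac{3164457}{1022} \approx -3096.3$)
$- \frac{6037}{o} = - \frac{6037}{- \frac{3164457}{1022}} = \left(-6037\right) \left(- \frac{1022}{3164457}\right) = \frac{6169814}{3164457}$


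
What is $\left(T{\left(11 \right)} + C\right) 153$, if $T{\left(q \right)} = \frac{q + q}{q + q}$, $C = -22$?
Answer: $-3213$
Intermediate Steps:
$T{\left(q \right)} = 1$ ($T{\left(q \right)} = \frac{2 q}{2 q} = 2 q \frac{1}{2 q} = 1$)
$\left(T{\left(11 \right)} + C\right) 153 = \left(1 - 22\right) 153 = \left(-21\right) 153 = -3213$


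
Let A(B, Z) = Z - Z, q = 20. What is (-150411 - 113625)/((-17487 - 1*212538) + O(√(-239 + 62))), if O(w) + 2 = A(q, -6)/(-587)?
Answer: 264036/230027 ≈ 1.1478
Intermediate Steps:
A(B, Z) = 0
O(w) = -2 (O(w) = -2 + 0/(-587) = -2 + 0*(-1/587) = -2 + 0 = -2)
(-150411 - 113625)/((-17487 - 1*212538) + O(√(-239 + 62))) = (-150411 - 113625)/((-17487 - 1*212538) - 2) = -264036/((-17487 - 212538) - 2) = -264036/(-230025 - 2) = -264036/(-230027) = -264036*(-1/230027) = 264036/230027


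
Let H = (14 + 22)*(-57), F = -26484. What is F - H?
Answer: -24432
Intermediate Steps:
H = -2052 (H = 36*(-57) = -2052)
F - H = -26484 - 1*(-2052) = -26484 + 2052 = -24432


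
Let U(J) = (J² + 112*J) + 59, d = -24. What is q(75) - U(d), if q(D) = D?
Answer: 2128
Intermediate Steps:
U(J) = 59 + J² + 112*J
q(75) - U(d) = 75 - (59 + (-24)² + 112*(-24)) = 75 - (59 + 576 - 2688) = 75 - 1*(-2053) = 75 + 2053 = 2128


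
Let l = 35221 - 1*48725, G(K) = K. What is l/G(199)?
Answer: -13504/199 ≈ -67.859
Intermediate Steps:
l = -13504 (l = 35221 - 48725 = -13504)
l/G(199) = -13504/199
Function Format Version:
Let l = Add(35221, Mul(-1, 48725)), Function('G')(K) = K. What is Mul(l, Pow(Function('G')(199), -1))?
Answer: Rational(-13504, 199) ≈ -67.859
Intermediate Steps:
l = -13504 (l = Add(35221, -48725) = -13504)
Mul(l, Pow(Function('G')(199), -1)) = Mul(-13504, Pow(199, -1)) = Mul(-13504, Rational(1, 199)) = Rational(-13504, 199)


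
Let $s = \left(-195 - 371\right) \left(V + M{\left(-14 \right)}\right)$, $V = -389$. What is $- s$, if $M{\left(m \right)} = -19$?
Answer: $-230928$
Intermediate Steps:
$s = 230928$ ($s = \left(-195 - 371\right) \left(-389 - 19\right) = \left(-566\right) \left(-408\right) = 230928$)
$- s = \left(-1\right) 230928 = -230928$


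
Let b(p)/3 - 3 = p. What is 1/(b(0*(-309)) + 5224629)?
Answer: 1/5224638 ≈ 1.9140e-7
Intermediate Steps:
b(p) = 9 + 3*p
1/(b(0*(-309)) + 5224629) = 1/((9 + 3*(0*(-309))) + 5224629) = 1/((9 + 3*0) + 5224629) = 1/((9 + 0) + 5224629) = 1/(9 + 5224629) = 1/5224638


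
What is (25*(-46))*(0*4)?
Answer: 0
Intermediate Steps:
(25*(-46))*(0*4) = -1150*0 = 0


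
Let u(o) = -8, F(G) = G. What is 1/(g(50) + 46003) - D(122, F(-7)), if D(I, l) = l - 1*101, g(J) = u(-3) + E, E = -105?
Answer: 4956121/45890 ≈ 108.00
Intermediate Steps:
g(J) = -113 (g(J) = -8 - 105 = -113)
D(I, l) = -101 + l (D(I, l) = l - 101 = -101 + l)
1/(g(50) + 46003) - D(122, F(-7)) = 1/(-113 + 46003) - (-101 - 7) = 1/45890 - 1*(-108) = 1/45890 + 108 = 4956121/45890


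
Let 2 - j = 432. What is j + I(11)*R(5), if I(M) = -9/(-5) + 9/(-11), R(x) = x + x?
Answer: -4622/11 ≈ -420.18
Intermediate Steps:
R(x) = 2*x
j = -430 (j = 2 - 1*432 = 2 - 432 = -430)
I(M) = 54/55 (I(M) = -9*(-1/5) + 9*(-1/11) = 9/5 - 9/11 = 54/55)
j + I(11)*R(5) = -430 + 54*(2*5)/55 = -430 + (54/55)*10 = -430 + 108/11 = -4622/11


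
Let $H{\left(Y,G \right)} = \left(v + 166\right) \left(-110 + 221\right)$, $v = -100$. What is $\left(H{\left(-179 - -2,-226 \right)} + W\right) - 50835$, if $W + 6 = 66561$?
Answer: $23046$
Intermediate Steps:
$W = 66555$ ($W = -6 + 66561 = 66555$)
$H{\left(Y,G \right)} = 7326$ ($H{\left(Y,G \right)} = \left(-100 + 166\right) \left(-110 + 221\right) = 66 \cdot 111 = 7326$)
$\left(H{\left(-179 - -2,-226 \right)} + W\right) - 50835 = \left(7326 + 66555\right) - 50835 = 73881 - 50835 = 23046$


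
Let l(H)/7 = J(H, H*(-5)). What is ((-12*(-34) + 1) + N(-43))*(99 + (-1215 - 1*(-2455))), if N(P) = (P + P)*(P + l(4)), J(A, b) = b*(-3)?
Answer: -42865407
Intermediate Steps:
J(A, b) = -3*b
l(H) = 105*H (l(H) = 7*(-3*H*(-5)) = 7*(-(-15)*H) = 7*(15*H) = 105*H)
N(P) = 2*P*(420 + P) (N(P) = (P + P)*(P + 105*4) = (2*P)*(P + 420) = (2*P)*(420 + P) = 2*P*(420 + P))
((-12*(-34) + 1) + N(-43))*(99 + (-1215 - 1*(-2455))) = ((-12*(-34) + 1) + 2*(-43)*(420 - 43))*(99 + (-1215 - 1*(-2455))) = ((408 + 1) + 2*(-43)*377)*(99 + (-1215 + 2455)) = (409 - 32422)*(99 + 1240) = -32013*1339 = -42865407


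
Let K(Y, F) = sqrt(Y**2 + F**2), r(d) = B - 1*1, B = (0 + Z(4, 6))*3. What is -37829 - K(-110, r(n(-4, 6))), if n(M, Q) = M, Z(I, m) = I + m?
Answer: -37829 - sqrt(12941) ≈ -37943.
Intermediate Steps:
B = 30 (B = (0 + (4 + 6))*3 = (0 + 10)*3 = 10*3 = 30)
r(d) = 29 (r(d) = 30 - 1*1 = 30 - 1 = 29)
K(Y, F) = sqrt(F**2 + Y**2)
-37829 - K(-110, r(n(-4, 6))) = -37829 - sqrt(29**2 + (-110)**2) = -37829 - sqrt(841 + 12100) = -37829 - sqrt(12941)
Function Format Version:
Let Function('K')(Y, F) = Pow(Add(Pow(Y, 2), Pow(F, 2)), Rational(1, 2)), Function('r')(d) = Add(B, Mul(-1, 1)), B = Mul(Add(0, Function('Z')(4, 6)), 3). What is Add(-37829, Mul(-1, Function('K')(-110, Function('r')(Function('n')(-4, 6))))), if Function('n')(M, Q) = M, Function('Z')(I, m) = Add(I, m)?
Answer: Add(-37829, Mul(-1, Pow(12941, Rational(1, 2)))) ≈ -37943.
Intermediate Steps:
B = 30 (B = Mul(Add(0, Add(4, 6)), 3) = Mul(Add(0, 10), 3) = Mul(10, 3) = 30)
Function('r')(d) = 29 (Function('r')(d) = Add(30, Mul(-1, 1)) = Add(30, -1) = 29)
Function('K')(Y, F) = Pow(Add(Pow(F, 2), Pow(Y, 2)), Rational(1, 2))
Add(-37829, Mul(-1, Function('K')(-110, Function('r')(Function('n')(-4, 6))))) = Add(-37829, Mul(-1, Pow(Add(Pow(29, 2), Pow(-110, 2)), Rational(1, 2)))) = Add(-37829, Mul(-1, Pow(Add(841, 12100), Rational(1, 2)))) = Add(-37829, Mul(-1, Pow(12941, Rational(1, 2))))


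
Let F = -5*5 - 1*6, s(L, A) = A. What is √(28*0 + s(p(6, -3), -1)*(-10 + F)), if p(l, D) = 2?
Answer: √41 ≈ 6.4031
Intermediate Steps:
F = -31 (F = -25 - 6 = -31)
√(28*0 + s(p(6, -3), -1)*(-10 + F)) = √(28*0 - (-10 - 31)) = √(0 - 1*(-41)) = √(0 + 41) = √41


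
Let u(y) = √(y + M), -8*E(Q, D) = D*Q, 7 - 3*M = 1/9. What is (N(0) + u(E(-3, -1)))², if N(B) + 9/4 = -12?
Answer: (513 - √2490)²/1296 ≈ 165.48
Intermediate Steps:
M = 62/27 (M = 7/3 - ⅓/9 = 7/3 - ⅓*⅑ = 7/3 - 1/27 = 62/27 ≈ 2.2963)
N(B) = -57/4 (N(B) = -9/4 - 12 = -57/4)
E(Q, D) = -D*Q/8
u(y) = √(62/27 + y) (u(y) = √(y + 62/27) = √(62/27 + y))
(N(0) + u(E(-3, -1)))² = (-57/4 + √(186 + 81*(-⅛*(-1)*(-3)))/9)² = (-57/4 + √(186 + 81*(-3/8))/9)² = (-57/4 + √(186 - 243/8)/9)² = (-57/4 + √(1245/8)/9)² = (-57/4 + (√2490/4)/9)² = (-57/4 + √2490/36)²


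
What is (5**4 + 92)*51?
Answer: 36567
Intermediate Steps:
(5**4 + 92)*51 = (625 + 92)*51 = 717*51 = 36567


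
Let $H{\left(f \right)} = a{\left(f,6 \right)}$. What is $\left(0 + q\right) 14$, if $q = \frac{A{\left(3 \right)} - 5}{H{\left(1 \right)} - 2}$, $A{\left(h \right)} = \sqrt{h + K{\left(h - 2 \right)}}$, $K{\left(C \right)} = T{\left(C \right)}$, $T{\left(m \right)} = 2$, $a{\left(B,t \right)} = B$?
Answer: $70 - 14 \sqrt{5} \approx 38.695$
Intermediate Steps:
$K{\left(C \right)} = 2$
$H{\left(f \right)} = f$
$A{\left(h \right)} = \sqrt{2 + h}$ ($A{\left(h \right)} = \sqrt{h + 2} = \sqrt{2 + h}$)
$q = 5 - \sqrt{5}$ ($q = \frac{\sqrt{2 + 3} - 5}{1 - 2} = \frac{\sqrt{5} - 5}{-1} = \left(-5 + \sqrt{5}\right) \left(-1\right) = 5 - \sqrt{5} \approx 2.7639$)
$\left(0 + q\right) 14 = \left(0 + \left(5 - \sqrt{5}\right)\right) 14 = \left(5 - \sqrt{5}\right) 14 = 70 - 14 \sqrt{5}$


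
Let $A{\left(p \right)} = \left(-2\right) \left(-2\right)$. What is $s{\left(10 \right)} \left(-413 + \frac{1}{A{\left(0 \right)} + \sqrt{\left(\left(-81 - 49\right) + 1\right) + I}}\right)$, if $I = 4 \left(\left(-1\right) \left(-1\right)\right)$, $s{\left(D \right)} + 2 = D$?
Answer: $\frac{8 \left(- 2065 \sqrt{5} + 1651 i\right)}{- 4 i + 5 \sqrt{5}} \approx -3303.8 - 0.63435 i$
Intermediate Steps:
$s{\left(D \right)} = -2 + D$
$I = 4$ ($I = 4 \cdot 1 = 4$)
$A{\left(p \right)} = 4$
$s{\left(10 \right)} \left(-413 + \frac{1}{A{\left(0 \right)} + \sqrt{\left(\left(-81 - 49\right) + 1\right) + I}}\right) = \left(-2 + 10\right) \left(-413 + \frac{1}{4 + \sqrt{\left(\left(-81 - 49\right) + 1\right) + 4}}\right) = 8 \left(-413 + \frac{1}{4 + \sqrt{\left(-130 + 1\right) + 4}}\right) = 8 \left(-413 + \frac{1}{4 + \sqrt{-129 + 4}}\right) = 8 \left(-413 + \frac{1}{4 + \sqrt{-125}}\right) = 8 \left(-413 + \frac{1}{4 + 5 i \sqrt{5}}\right) = -3304 + \frac{8}{4 + 5 i \sqrt{5}}$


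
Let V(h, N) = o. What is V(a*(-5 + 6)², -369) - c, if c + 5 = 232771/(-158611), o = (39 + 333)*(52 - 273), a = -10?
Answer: -13038701706/158611 ≈ -82206.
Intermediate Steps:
o = -82212 (o = 372*(-221) = -82212)
V(h, N) = -82212
c = -1025826/158611 (c = -5 + 232771/(-158611) = -5 + 232771*(-1/158611) = -5 - 232771/158611 = -1025826/158611 ≈ -6.4676)
V(a*(-5 + 6)², -369) - c = -82212 - 1*(-1025826/158611) = -82212 + 1025826/158611 = -13038701706/158611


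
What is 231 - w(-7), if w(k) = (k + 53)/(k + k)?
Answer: 1640/7 ≈ 234.29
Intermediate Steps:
w(k) = (53 + k)/(2*k) (w(k) = (53 + k)/((2*k)) = (53 + k)*(1/(2*k)) = (53 + k)/(2*k))
231 - w(-7) = 231 - (53 - 7)/(2*(-7)) = 231 - (-1)*46/(2*7) = 231 - 1*(-23/7) = 231 + 23/7 = 1640/7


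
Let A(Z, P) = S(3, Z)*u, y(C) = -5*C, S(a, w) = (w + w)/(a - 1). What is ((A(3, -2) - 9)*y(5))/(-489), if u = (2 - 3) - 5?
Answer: -225/163 ≈ -1.3804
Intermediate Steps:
S(a, w) = 2*w/(-1 + a) (S(a, w) = (2*w)/(-1 + a) = 2*w/(-1 + a))
u = -6 (u = -1 - 5 = -6)
A(Z, P) = -6*Z (A(Z, P) = (2*Z/(-1 + 3))*(-6) = (2*Z/2)*(-6) = (2*Z*(1/2))*(-6) = Z*(-6) = -6*Z)
((A(3, -2) - 9)*y(5))/(-489) = ((-6*3 - 9)*(-5*5))/(-489) = ((-18 - 9)*(-25))*(-1/489) = -27*(-25)*(-1/489) = 675*(-1/489) = -225/163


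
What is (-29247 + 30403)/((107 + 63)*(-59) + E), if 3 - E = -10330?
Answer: 1156/303 ≈ 3.8152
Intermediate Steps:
E = 10333 (E = 3 - 1*(-10330) = 3 + 10330 = 10333)
(-29247 + 30403)/((107 + 63)*(-59) + E) = (-29247 + 30403)/((107 + 63)*(-59) + 10333) = 1156/(170*(-59) + 10333) = 1156/(-10030 + 10333) = 1156/303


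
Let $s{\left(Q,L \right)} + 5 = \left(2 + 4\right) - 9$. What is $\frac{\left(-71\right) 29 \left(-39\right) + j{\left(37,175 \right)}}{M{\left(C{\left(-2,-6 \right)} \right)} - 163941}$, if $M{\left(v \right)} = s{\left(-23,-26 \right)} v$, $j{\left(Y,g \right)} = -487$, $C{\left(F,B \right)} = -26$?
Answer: $- \frac{79814}{163733} \approx -0.48746$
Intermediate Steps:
$s{\left(Q,L \right)} = -8$ ($s{\left(Q,L \right)} = -5 + \left(\left(2 + 4\right) - 9\right) = -5 + \left(6 - 9\right) = -5 - 3 = -8$)
$M{\left(v \right)} = - 8 v$
$\frac{\left(-71\right) 29 \left(-39\right) + j{\left(37,175 \right)}}{M{\left(C{\left(-2,-6 \right)} \right)} - 163941} = \frac{\left(-71\right) 29 \left(-39\right) - 487}{\left(-8\right) \left(-26\right) - 163941} = \frac{\left(-2059\right) \left(-39\right) - 487}{208 - 163941} = \frac{80301 - 487}{-163733} = 79814 \left(- \frac{1}{163733}\right) = - \frac{79814}{163733}$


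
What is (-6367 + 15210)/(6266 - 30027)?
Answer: -8843/23761 ≈ -0.37216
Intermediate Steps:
(-6367 + 15210)/(6266 - 30027) = 8843/(-23761) = 8843*(-1/23761) = -8843/23761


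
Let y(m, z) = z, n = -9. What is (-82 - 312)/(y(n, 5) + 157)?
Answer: -197/81 ≈ -2.4321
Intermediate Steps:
(-82 - 312)/(y(n, 5) + 157) = (-82 - 312)/(5 + 157) = -394/162 = -394*1/162 = -197/81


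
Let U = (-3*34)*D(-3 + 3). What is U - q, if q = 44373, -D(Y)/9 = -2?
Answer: -46209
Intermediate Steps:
D(Y) = 18 (D(Y) = -9*(-2) = 18)
U = -1836 (U = -3*34*18 = -102*18 = -1836)
U - q = -1836 - 1*44373 = -1836 - 44373 = -46209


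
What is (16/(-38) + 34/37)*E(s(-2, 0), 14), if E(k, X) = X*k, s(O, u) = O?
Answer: -9800/703 ≈ -13.940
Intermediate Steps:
(16/(-38) + 34/37)*E(s(-2, 0), 14) = (16/(-38) + 34/37)*(14*(-2)) = (16*(-1/38) + 34*(1/37))*(-28) = (-8/19 + 34/37)*(-28) = (350/703)*(-28) = -9800/703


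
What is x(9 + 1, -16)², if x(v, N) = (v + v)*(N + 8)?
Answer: 25600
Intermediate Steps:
x(v, N) = 2*v*(8 + N) (x(v, N) = (2*v)*(8 + N) = 2*v*(8 + N))
x(9 + 1, -16)² = (2*(9 + 1)*(8 - 16))² = (2*10*(-8))² = (-160)² = 25600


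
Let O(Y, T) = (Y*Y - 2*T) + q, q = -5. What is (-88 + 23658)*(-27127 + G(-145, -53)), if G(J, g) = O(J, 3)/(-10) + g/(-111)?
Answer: -76468136858/111 ≈ -6.8890e+8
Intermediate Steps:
O(Y, T) = -5 + Y² - 2*T (O(Y, T) = (Y*Y - 2*T) - 5 = (Y² - 2*T) - 5 = -5 + Y² - 2*T)
G(J, g) = 11/10 - J²/10 - g/111 (G(J, g) = (-5 + J² - 2*3)/(-10) + g/(-111) = (-5 + J² - 6)*(-⅒) + g*(-1/111) = (-11 + J²)*(-⅒) - g/111 = (11/10 - J²/10) - g/111 = 11/10 - J²/10 - g/111)
(-88 + 23658)*(-27127 + G(-145, -53)) = (-88 + 23658)*(-27127 + (11/10 - ⅒*(-145)² - 1/111*(-53))) = 23570*(-27127 + (11/10 - ⅒*21025 + 53/111)) = 23570*(-27127 + (11/10 - 4205/2 + 53/111)) = 23570*(-27127 - 1166012/555) = 23570*(-16221497/555) = -76468136858/111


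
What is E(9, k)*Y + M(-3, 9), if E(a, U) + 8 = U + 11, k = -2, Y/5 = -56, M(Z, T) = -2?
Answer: -282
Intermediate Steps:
Y = -280 (Y = 5*(-56) = -280)
E(a, U) = 3 + U (E(a, U) = -8 + (U + 11) = -8 + (11 + U) = 3 + U)
E(9, k)*Y + M(-3, 9) = (3 - 2)*(-280) - 2 = 1*(-280) - 2 = -280 - 2 = -282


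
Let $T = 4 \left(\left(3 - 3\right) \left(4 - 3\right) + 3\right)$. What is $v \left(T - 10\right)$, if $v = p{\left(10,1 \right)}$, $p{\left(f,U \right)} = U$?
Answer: $2$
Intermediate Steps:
$v = 1$
$T = 12$ ($T = 4 \left(0 \cdot 1 + 3\right) = 4 \left(0 + 3\right) = 4 \cdot 3 = 12$)
$v \left(T - 10\right) = 1 \left(12 - 10\right) = 1 \cdot 2 = 2$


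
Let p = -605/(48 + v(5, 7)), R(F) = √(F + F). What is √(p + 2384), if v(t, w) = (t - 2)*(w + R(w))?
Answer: √(491673 + 21456*√14)/(3*√(23 + √14)) ≈ 48.749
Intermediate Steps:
R(F) = √2*√F (R(F) = √(2*F) = √2*√F)
v(t, w) = (-2 + t)*(w + √2*√w) (v(t, w) = (t - 2)*(w + √2*√w) = (-2 + t)*(w + √2*√w))
p = -605/(69 + 3*√14) (p = -605/(48 + (-2*7 + 5*7 - 2*√2*√7 + 5*√2*√7)) = -605/(48 + (-14 + 35 - 2*√14 + 5*√14)) = -605/(48 + (21 + 3*√14)) = -605/(69 + 3*√14) ≈ -7.5413)
√(p + 2384) = √((-2783/309 + 121*√14/309) + 2384) = √(733873/309 + 121*√14/309)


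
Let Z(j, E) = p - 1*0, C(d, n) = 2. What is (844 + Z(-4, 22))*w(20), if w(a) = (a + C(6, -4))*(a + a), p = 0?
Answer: 742720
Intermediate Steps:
Z(j, E) = 0 (Z(j, E) = 0 - 1*0 = 0 + 0 = 0)
w(a) = 2*a*(2 + a) (w(a) = (a + 2)*(a + a) = (2 + a)*(2*a) = 2*a*(2 + a))
(844 + Z(-4, 22))*w(20) = (844 + 0)*(2*20*(2 + 20)) = 844*(2*20*22) = 844*880 = 742720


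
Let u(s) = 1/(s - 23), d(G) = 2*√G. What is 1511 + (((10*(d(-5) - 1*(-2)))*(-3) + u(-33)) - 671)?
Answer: 43679/56 - 60*I*√5 ≈ 779.98 - 134.16*I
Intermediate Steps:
u(s) = 1/(-23 + s)
1511 + (((10*(d(-5) - 1*(-2)))*(-3) + u(-33)) - 671) = 1511 + (((10*(2*√(-5) - 1*(-2)))*(-3) + 1/(-23 - 33)) - 671) = 1511 + (((10*(2*(I*√5) + 2))*(-3) + 1/(-56)) - 671) = 1511 + (((10*(2*I*√5 + 2))*(-3) - 1/56) - 671) = 1511 + (((10*(2 + 2*I*√5))*(-3) - 1/56) - 671) = 1511 + (((20 + 20*I*√5)*(-3) - 1/56) - 671) = 1511 + (((-60 - 60*I*√5) - 1/56) - 671) = 1511 + ((-3361/56 - 60*I*√5) - 671) = 1511 + (-40937/56 - 60*I*√5) = 43679/56 - 60*I*√5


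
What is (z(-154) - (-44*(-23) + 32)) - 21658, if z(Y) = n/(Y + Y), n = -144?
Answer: -1748018/77 ≈ -22702.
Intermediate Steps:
z(Y) = -72/Y (z(Y) = -144/(Y + Y) = -144*1/(2*Y) = -72/Y)
(z(-154) - (-44*(-23) + 32)) - 21658 = (-72/(-154) - (-44*(-23) + 32)) - 21658 = (-72*(-1/154) - (1012 + 32)) - 21658 = (36/77 - 1*1044) - 21658 = (36/77 - 1044) - 21658 = -80352/77 - 21658 = -1748018/77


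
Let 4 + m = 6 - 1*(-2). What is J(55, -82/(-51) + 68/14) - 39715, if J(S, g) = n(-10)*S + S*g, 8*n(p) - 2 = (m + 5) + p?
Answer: -112390885/2856 ≈ -39353.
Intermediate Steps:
m = 4 (m = -4 + (6 - 1*(-2)) = -4 + (6 + 2) = -4 + 8 = 4)
n(p) = 11/8 + p/8 (n(p) = ¼ + ((4 + 5) + p)/8 = ¼ + (9 + p)/8 = ¼ + (9/8 + p/8) = 11/8 + p/8)
J(S, g) = S/8 + S*g (J(S, g) = (11/8 + (⅛)*(-10))*S + S*g = (11/8 - 5/4)*S + S*g = S/8 + S*g)
J(55, -82/(-51) + 68/14) - 39715 = 55*(⅛ + (-82/(-51) + 68/14)) - 39715 = 55*(⅛ + (-82*(-1/51) + 68*(1/14))) - 39715 = 55*(⅛ + (82/51 + 34/7)) - 39715 = 55*(⅛ + 2308/357) - 39715 = 55*(18821/2856) - 39715 = 1035155/2856 - 39715 = -112390885/2856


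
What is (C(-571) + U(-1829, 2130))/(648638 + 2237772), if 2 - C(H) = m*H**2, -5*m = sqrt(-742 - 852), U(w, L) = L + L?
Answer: 2131/1443205 + 326041*I*sqrt(1594)/14432050 ≈ 0.0014766 + 0.90196*I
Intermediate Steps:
U(w, L) = 2*L
m = -I*sqrt(1594)/5 (m = -sqrt(-742 - 852)/5 = -I*sqrt(1594)/5 ≈ -7.985*I)
C(H) = 2 + I*sqrt(1594)*H**2/5 (C(H) = 2 - (-I*sqrt(1594)/5)*H**2 = 2 - (-1)*I*sqrt(1594)*H**2/5 = 2 + I*sqrt(1594)*H**2/5)
(C(-571) + U(-1829, 2130))/(648638 + 2237772) = ((2 + (1/5)*I*sqrt(1594)*(-571)**2) + 2*2130)/(648638 + 2237772) = ((2 + (1/5)*I*sqrt(1594)*326041) + 4260)/2886410 = ((2 + 326041*I*sqrt(1594)/5) + 4260)*(1/2886410) = (4262 + 326041*I*sqrt(1594)/5)*(1/2886410) = 2131/1443205 + 326041*I*sqrt(1594)/14432050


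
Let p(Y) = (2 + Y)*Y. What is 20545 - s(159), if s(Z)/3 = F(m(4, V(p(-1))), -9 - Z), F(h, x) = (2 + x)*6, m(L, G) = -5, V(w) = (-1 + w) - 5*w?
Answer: 23533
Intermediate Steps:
p(Y) = Y*(2 + Y)
V(w) = -1 - 4*w
F(h, x) = 12 + 6*x
s(Z) = -126 - 18*Z (s(Z) = 3*(12 + 6*(-9 - Z)) = 3*(12 + (-54 - 6*Z)) = 3*(-42 - 6*Z) = -126 - 18*Z)
20545 - s(159) = 20545 - (-126 - 18*159) = 20545 - (-126 - 2862) = 20545 - 1*(-2988) = 20545 + 2988 = 23533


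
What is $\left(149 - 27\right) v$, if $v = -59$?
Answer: $-7198$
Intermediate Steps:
$\left(149 - 27\right) v = \left(149 - 27\right) \left(-59\right) = 122 \left(-59\right) = -7198$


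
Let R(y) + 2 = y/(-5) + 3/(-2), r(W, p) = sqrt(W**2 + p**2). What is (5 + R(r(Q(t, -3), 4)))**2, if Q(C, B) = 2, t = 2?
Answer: 61/20 - 6*sqrt(5)/5 ≈ 0.36672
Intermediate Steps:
R(y) = -7/2 - y/5 (R(y) = -2 + (y/(-5) + 3/(-2)) = -2 + (y*(-1/5) + 3*(-1/2)) = -2 + (-y/5 - 3/2) = -2 + (-3/2 - y/5) = -7/2 - y/5)
(5 + R(r(Q(t, -3), 4)))**2 = (5 + (-7/2 - sqrt(2**2 + 4**2)/5))**2 = (5 + (-7/2 - sqrt(4 + 16)/5))**2 = (5 + (-7/2 - 2*sqrt(5)/5))**2 = (3/2 - 2*sqrt(5)/5)**2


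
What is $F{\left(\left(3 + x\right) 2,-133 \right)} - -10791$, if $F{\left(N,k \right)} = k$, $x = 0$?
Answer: $10658$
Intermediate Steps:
$F{\left(\left(3 + x\right) 2,-133 \right)} - -10791 = -133 - -10791 = -133 + 10791 = 10658$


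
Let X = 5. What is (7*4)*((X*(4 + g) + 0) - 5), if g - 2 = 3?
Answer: 1120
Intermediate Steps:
g = 5 (g = 2 + 3 = 5)
(7*4)*((X*(4 + g) + 0) - 5) = (7*4)*((5*(4 + 5) + 0) - 5) = 28*((5*9 + 0) - 5) = 28*((45 + 0) - 5) = 28*(45 - 5) = 28*40 = 1120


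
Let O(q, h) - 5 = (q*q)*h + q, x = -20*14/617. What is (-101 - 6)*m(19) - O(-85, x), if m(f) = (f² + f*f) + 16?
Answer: -46649662/617 ≈ -75607.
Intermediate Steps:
x = -280/617 (x = -280*1/617 = -280/617 ≈ -0.45381)
O(q, h) = 5 + q + h*q² (O(q, h) = 5 + ((q*q)*h + q) = 5 + (q²*h + q) = 5 + (h*q² + q) = 5 + (q + h*q²) = 5 + q + h*q²)
m(f) = 16 + 2*f² (m(f) = (f² + f²) + 16 = 2*f² + 16 = 16 + 2*f²)
(-101 - 6)*m(19) - O(-85, x) = (-101 - 6)*(16 + 2*19²) - (5 - 85 - 280/617*(-85)²) = -107*(16 + 2*361) - (5 - 85 - 280/617*7225) = -107*(16 + 722) - (5 - 85 - 2023000/617) = -107*738 - 1*(-2072360/617) = -78966 + 2072360/617 = -46649662/617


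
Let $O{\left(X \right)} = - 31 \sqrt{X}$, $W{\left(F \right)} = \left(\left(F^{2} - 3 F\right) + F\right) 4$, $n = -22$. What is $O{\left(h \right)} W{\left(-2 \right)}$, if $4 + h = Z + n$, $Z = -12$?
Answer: $- 992 i \sqrt{38} \approx - 6115.1 i$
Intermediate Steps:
$h = -38$ ($h = -4 - 34 = -38$)
$W{\left(F \right)} = - 8 F + 4 F^{2}$ ($W{\left(F \right)} = \left(F^{2} - 2 F\right) 4 = - 8 F + 4 F^{2}$)
$O{\left(h \right)} W{\left(-2 \right)} = - 31 \sqrt{-38} \cdot 4 \left(-2\right) \left(-2 - 2\right) = - 31 i \sqrt{38} \cdot 4 \left(-2\right) \left(-4\right) = - 31 i \sqrt{38} \cdot 32 = - 992 i \sqrt{38}$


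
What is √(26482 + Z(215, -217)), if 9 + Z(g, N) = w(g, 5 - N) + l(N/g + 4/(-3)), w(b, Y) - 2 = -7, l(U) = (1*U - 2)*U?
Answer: √11015582011/645 ≈ 162.72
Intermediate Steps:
l(U) = U*(-2 + U) (l(U) = (U - 2)*U = (-2 + U)*U = U*(-2 + U))
w(b, Y) = -5 (w(b, Y) = 2 - 7 = -5)
Z(g, N) = -14 + (-10/3 + N/g)*(-4/3 + N/g) (Z(g, N) = -9 + (-5 + (N/g + 4/(-3))*(-2 + (N/g + 4/(-3)))) = -9 + (-5 + (N/g + 4*(-⅓))*(-2 + (N/g + 4*(-⅓)))) = -9 + (-5 + (N/g - 4/3)*(-2 + (N/g - 4/3))) = -9 + (-5 + (-4/3 + N/g)*(-2 + (-4/3 + N/g))) = -9 + (-5 + (-4/3 + N/g)*(-10/3 + N/g)) = -9 + (-5 + (-10/3 + N/g)*(-4/3 + N/g)) = -14 + (-10/3 + N/g)*(-4/3 + N/g))
√(26482 + Z(215, -217)) = √(26482 + (-86/9 + (-217)²/215² - 14/3*(-217)/215)) = √(26482 + (-86/9 + 47089*(1/46225) - 14/3*(-217)*1/215)) = √(26482 + (-86/9 + 47089/46225 + 3038/645)) = √(26482 - 1592039/416025) = √(11015582011/416025) = √11015582011/645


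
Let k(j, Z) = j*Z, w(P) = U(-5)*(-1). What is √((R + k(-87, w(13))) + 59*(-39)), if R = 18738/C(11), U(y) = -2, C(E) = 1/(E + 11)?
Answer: 3*√45529 ≈ 640.13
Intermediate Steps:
C(E) = 1/(11 + E)
w(P) = 2 (w(P) = -2*(-1) = 2)
R = 412236 (R = 18738/(1/(11 + 11)) = 18738/(1/22) = 18738*22 = 412236)
k(j, Z) = Z*j
√((R + k(-87, w(13))) + 59*(-39)) = √((412236 + 2*(-87)) + 59*(-39)) = √((412236 - 174) - 2301) = √(412062 - 2301) = √409761 = 3*√45529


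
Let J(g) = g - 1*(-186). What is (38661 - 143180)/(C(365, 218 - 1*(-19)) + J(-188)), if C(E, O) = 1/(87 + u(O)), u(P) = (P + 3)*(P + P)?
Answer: 11899174593/227693 ≈ 52260.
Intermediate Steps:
u(P) = 2*P*(3 + P) (u(P) = (3 + P)*(2*P) = 2*P*(3 + P))
J(g) = 186 + g (J(g) = g + 186 = 186 + g)
C(E, O) = 1/(87 + 2*O*(3 + O))
(38661 - 143180)/(C(365, 218 - 1*(-19)) + J(-188)) = (38661 - 143180)/(1/(87 + 2*(218 - 1*(-19))*(3 + (218 - 1*(-19)))) + (186 - 188)) = -104519/(1/(87 + 2*(218 + 19)*(3 + (218 + 19))) - 2) = -104519/(1/(87 + 2*237*(3 + 237)) - 2) = -104519/(1/(87 + 2*237*240) - 2) = -104519/(1/(87 + 113760) - 2) = -104519/(1/113847 - 2) = -104519/(-227693/113847) = -104519*(-113847/227693) = 11899174593/227693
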